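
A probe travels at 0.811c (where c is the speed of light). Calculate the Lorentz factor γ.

v/c = 0.811, so (v/c)² = 0.657721
1 - (v/c)² = 0.342279
γ = 1/√(0.342279) = 1.709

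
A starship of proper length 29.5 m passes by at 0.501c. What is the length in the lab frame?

Proper length L₀ = 29.5 m
γ = 1/√(1 - 0.501²) = 1.1555
L = L₀/γ = 29.5/1.1555 = 25.53 m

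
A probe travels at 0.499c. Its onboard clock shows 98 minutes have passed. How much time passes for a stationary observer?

Proper time Δt₀ = 98 minutes
γ = 1/√(1 - 0.499²) = 1.154
Δt = γΔt₀ = 1.154 × 98 = 113.1 minutes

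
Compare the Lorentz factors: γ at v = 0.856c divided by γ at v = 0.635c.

γ₁ = 1/√(1 - 0.856²) = 1.9343
γ₂ = 1/√(1 - 0.635²) = 1.2945
γ₁/γ₂ = 1.9343/1.2945 = 1.494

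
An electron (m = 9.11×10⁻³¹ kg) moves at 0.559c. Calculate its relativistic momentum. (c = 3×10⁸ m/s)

γ = 1/√(1 - 0.559²) = 1.20603
v = 0.559 × 3×10⁸ = 1.677×10⁸ m/s
p = γmv = 1.20603 × 9.11×10⁻³¹ × 1.677×10⁸ = 1.843×10⁻²² kg·m/s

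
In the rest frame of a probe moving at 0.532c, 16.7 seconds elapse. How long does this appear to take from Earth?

Proper time Δt₀ = 16.7 seconds
γ = 1/√(1 - 0.532²) = 1.181
Δt = γΔt₀ = 1.181 × 16.7 = 19.72 seconds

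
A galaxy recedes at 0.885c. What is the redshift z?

β = 0.885
(1+β)/(1-β) = 1.885/0.115 = 16.391
√(16.391) = 4.049
z = 4.049 - 1 = 3.049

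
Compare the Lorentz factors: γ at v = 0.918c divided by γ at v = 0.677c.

γ₁ = 1/√(1 - 0.918²) = 2.522
γ₂ = 1/√(1 - 0.677²) = 1.359
γ₁/γ₂ = 2.522/1.359 = 1.856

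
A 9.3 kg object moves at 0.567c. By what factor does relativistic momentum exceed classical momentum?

p_rel = γmv, p_class = mv
Ratio = γ = 1/√(1 - 0.567²) = 1.214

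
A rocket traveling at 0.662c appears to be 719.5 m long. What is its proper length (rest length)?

Contracted length L = 719.5 m
γ = 1/√(1 - 0.662²) = 1.3342
L₀ = γL = 1.3342 × 719.5 = 960.0 m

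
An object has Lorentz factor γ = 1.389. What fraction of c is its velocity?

From γ = 1/√(1 - v²/c²):
1/γ² = 1/1.389² = 0.5183
v²/c² = 1 - 0.5183 = 0.4817
v/c = √(0.4817) = 0.6940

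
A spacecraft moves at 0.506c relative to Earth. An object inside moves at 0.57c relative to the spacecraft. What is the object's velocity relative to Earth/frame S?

u = (u' + v)/(1 + u'v/c²)
Numerator: 0.57 + 0.506 = 1.076
Denominator: 1 + 0.28842 = 1.28842
u = 1.076/1.28842 = 0.8351c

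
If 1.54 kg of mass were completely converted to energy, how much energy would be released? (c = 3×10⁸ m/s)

Using E = mc²:
c² = (3×10⁸)² = 9×10¹⁶ m²/s²
E = 1.54 × 9×10¹⁶ = 1.386×10¹⁷ J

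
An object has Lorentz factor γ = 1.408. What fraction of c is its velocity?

From γ = 1/√(1 - v²/c²):
1/γ² = 1/1.408² = 0.5044
v²/c² = 1 - 0.5044 = 0.4956
v/c = √(0.4956) = 0.7040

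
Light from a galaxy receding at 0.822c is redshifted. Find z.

β = 0.822
(1+β)/(1-β) = 1.822/0.178 = 10.236
√(10.236) = 3.199
z = 3.199 - 1 = 2.199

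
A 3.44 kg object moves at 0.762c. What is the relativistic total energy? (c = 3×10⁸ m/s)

γ = 1/√(1 - 0.762²) = 1.5442
mc² = 3.44 × (3×10⁸)² = 3.096×10¹⁷ J
E = γmc² = 1.5442 × 3.096×10¹⁷ = 4.781×10¹⁷ J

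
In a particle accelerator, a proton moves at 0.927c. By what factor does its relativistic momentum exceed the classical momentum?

p_rel = γmv, p_class = mv
Ratio = γ = 1/√(1 - 0.927²)
= 1/√(0.140671) = 2.666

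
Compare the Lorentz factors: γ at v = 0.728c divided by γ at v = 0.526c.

γ₁ = 1/√(1 - 0.728²) = 1.459
γ₂ = 1/√(1 - 0.526²) = 1.176
γ₁/γ₂ = 1.459/1.176 = 1.241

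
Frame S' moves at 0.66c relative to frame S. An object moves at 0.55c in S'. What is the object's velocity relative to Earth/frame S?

u = (u' + v)/(1 + u'v/c²)
Numerator: 0.55 + 0.66 = 1.21
Denominator: 1 + 0.363 = 1.363
u = 1.21/1.363 = 0.8877c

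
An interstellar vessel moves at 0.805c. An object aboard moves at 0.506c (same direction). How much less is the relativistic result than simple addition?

Classical: u' + v = 0.506 + 0.805 = 1.311c
Relativistic: u = (0.506 + 0.805)/(1 + 0.40733) = 1.311/1.40733 = 0.9316c
Difference: 1.311 - 0.9316 = 0.3794c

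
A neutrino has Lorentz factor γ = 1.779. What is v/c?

From γ = 1/√(1 - v²/c²):
1/γ² = 1/1.779² = 0.31597
v²/c² = 1 - 0.31597 = 0.68403
v/c = √(0.68403) = 0.8271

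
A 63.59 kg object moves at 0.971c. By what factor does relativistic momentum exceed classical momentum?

p_rel = γmv, p_class = mv
Ratio = γ = 1/√(1 - 0.971²) = 4.183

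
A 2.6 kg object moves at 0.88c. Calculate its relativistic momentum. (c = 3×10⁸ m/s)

γ = 1/√(1 - 0.88²) = 2.105
v = 0.88 × 3×10⁸ = 2.640×10⁸ m/s
p = γmv = 2.105 × 2.6 × 2.640×10⁸ = 1.445×10⁹ kg·m/s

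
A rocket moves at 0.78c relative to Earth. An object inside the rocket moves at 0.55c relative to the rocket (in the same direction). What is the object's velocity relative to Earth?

u = (u' + v)/(1 + u'v/c²)
Numerator: 0.55 + 0.78 = 1.33
Denominator: 1 + 0.429 = 1.429
u = 1.33/1.429 = 0.9307c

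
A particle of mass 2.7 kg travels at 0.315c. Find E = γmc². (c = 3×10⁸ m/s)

γ = 1/√(1 - 0.315²) = 1.0536
mc² = 2.7 × (3×10⁸)² = 2.430×10¹⁷ J
E = γmc² = 1.0536 × 2.430×10¹⁷ = 2.560×10¹⁷ J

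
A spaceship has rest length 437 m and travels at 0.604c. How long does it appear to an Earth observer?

Proper length L₀ = 437 m
γ = 1/√(1 - 0.604²) = 1.2547
L = L₀/γ = 437/1.2547 = 348.3 m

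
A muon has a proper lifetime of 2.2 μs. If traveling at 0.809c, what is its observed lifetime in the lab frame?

Proper lifetime τ₀ = 2.2 μs
γ = 1/√(1 - 0.809²) = 1.7012
τ = γτ₀ = 1.7012 × 2.2 μs = 3.743 μs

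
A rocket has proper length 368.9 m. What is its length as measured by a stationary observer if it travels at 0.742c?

Proper length L₀ = 368.9 m
γ = 1/√(1 - 0.742²) = 1.492
L = L₀/γ = 368.9/1.492 = 247.3 m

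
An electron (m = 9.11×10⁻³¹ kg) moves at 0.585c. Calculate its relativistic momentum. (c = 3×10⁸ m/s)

γ = 1/√(1 - 0.585²) = 1.233
v = 0.585 × 3×10⁸ = 1.755×10⁸ m/s
p = γmv = 1.233 × 9.11×10⁻³¹ × 1.755×10⁸ = 1.971×10⁻²² kg·m/s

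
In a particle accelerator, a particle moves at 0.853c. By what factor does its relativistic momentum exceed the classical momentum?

p_rel = γmv, p_class = mv
Ratio = γ = 1/√(1 - 0.853²)
= 1/√(0.272391) = 1.916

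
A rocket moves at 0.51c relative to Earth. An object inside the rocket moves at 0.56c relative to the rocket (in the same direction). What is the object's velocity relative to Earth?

u = (u' + v)/(1 + u'v/c²)
Numerator: 0.56 + 0.51 = 1.07
Denominator: 1 + 0.2856 = 1.2856
u = 1.07/1.2856 = 0.8323c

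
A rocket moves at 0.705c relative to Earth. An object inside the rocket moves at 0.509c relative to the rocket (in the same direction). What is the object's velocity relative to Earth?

u = (u' + v)/(1 + u'v/c²)
Numerator: 0.509 + 0.705 = 1.214
Denominator: 1 + 0.358845 = 1.358845
u = 1.214/1.358845 = 0.8934c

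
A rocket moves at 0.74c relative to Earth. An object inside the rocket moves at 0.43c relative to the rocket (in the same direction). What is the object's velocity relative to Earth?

u = (u' + v)/(1 + u'v/c²)
Numerator: 0.43 + 0.74 = 1.17
Denominator: 1 + 0.3182 = 1.3182
u = 1.17/1.3182 = 0.8876c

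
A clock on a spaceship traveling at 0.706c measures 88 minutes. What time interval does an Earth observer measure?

Proper time Δt₀ = 88 minutes
γ = 1/√(1 - 0.706²) = 1.412
Δt = γΔt₀ = 1.412 × 88 = 124.3 minutes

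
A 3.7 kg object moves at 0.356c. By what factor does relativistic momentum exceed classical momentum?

p_rel = γmv, p_class = mv
Ratio = γ = 1/√(1 - 0.356²) = 1.070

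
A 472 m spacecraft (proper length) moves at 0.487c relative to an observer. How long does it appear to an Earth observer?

Proper length L₀ = 472 m
γ = 1/√(1 - 0.487²) = 1.145
L = L₀/γ = 472/1.145 = 412.2 m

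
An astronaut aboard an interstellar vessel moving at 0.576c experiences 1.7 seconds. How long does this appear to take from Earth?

Proper time Δt₀ = 1.7 seconds
γ = 1/√(1 - 0.576²) = 1.2233
Δt = γΔt₀ = 1.2233 × 1.7 = 2.080 seconds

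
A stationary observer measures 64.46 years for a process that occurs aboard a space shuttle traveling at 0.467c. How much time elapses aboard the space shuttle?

Dilated time Δt = 64.46 years
γ = 1/√(1 - 0.467²) = 1.1309
Δt₀ = Δt/γ = 64.46/1.1309 = 57.00 years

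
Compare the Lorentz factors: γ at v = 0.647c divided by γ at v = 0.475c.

γ₁ = 1/√(1 - 0.647²) = 1.311
γ₂ = 1/√(1 - 0.475²) = 1.136
γ₁/γ₂ = 1.311/1.136 = 1.154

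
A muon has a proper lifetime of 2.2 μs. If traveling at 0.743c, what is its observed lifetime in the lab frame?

Proper lifetime τ₀ = 2.2 μs
γ = 1/√(1 - 0.743²) = 1.494
τ = γτ₀ = 1.494 × 2.2 μs = 3.287 μs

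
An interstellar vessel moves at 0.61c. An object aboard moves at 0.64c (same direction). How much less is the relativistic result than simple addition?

Classical: u' + v = 0.64 + 0.61 = 1.25c
Relativistic: u = (0.64 + 0.61)/(1 + 0.3904) = 1.25/1.3904 = 0.8990c
Difference: 1.25 - 0.8990 = 0.3510c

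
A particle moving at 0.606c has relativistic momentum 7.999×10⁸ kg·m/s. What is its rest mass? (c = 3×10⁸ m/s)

γ = 1/√(1 - 0.606²) = 1.257
v = 0.606 × 3×10⁸ = 1.818×10⁸ m/s
m = p/(γv) = 7.999×10⁸/(1.257 × 1.818×10⁸) = 3.500 kg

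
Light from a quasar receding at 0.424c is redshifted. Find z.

β = 0.424
(1+β)/(1-β) = 1.424/0.576 = 2.472
√(2.472) = 1.5723
z = 1.5723 - 1 = 0.5723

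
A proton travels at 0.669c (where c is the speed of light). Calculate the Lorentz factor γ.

v/c = 0.669, so (v/c)² = 0.447561
1 - (v/c)² = 0.552439
γ = 1/√(0.552439) = 1.345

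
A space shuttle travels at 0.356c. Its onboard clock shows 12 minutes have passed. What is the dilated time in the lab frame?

Proper time Δt₀ = 12 minutes
γ = 1/√(1 - 0.356²) = 1.070
Δt = γΔt₀ = 1.070 × 12 = 12.84 minutes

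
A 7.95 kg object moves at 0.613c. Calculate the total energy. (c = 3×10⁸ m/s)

γ = 1/√(1 - 0.613²) = 1.2657
mc² = 7.95 × (3×10⁸)² = 7.155×10¹⁷ J
E = γmc² = 1.2657 × 7.155×10¹⁷ = 9.056×10¹⁷ J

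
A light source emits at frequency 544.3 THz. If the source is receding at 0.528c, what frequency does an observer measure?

β = v/c = 0.528
(1-β)/(1+β) = 0.472/1.528 = 0.3089
Doppler factor = √(0.3089) = 0.5558
f_obs = 544.3 × 0.5558 = 302.5 THz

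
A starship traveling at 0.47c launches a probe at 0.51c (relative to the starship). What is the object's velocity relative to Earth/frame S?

u = (u' + v)/(1 + u'v/c²)
Numerator: 0.51 + 0.47 = 0.98
Denominator: 1 + 0.2397 = 1.2397
u = 0.98/1.2397 = 0.7905c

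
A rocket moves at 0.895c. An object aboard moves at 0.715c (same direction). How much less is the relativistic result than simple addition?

Classical: u' + v = 0.715 + 0.895 = 1.61c
Relativistic: u = (0.715 + 0.895)/(1 + 0.639925) = 1.61/1.639925 = 0.9818c
Difference: 1.61 - 0.9818 = 0.6282c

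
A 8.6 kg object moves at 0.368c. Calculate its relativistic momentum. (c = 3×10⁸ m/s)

γ = 1/√(1 - 0.368²) = 1.075
v = 0.368 × 3×10⁸ = 1.104×10⁸ m/s
p = γmv = 1.075 × 8.6 × 1.104×10⁸ = 1.021×10⁹ kg·m/s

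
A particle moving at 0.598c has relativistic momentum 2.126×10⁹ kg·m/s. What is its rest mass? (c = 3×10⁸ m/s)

γ = 1/√(1 - 0.598²) = 1.2477
v = 0.598 × 3×10⁸ = 1.794×10⁸ m/s
m = p/(γv) = 2.126×10⁹/(1.2477 × 1.794×10⁸) = 9.498 kg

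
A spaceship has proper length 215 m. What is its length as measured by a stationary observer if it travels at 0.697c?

Proper length L₀ = 215 m
γ = 1/√(1 - 0.697²) = 1.3946
L = L₀/γ = 215/1.3946 = 154.2 m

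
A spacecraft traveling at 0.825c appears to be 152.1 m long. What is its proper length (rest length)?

Contracted length L = 152.1 m
γ = 1/√(1 - 0.825²) = 1.769
L₀ = γL = 1.769 × 152.1 = 269.1 m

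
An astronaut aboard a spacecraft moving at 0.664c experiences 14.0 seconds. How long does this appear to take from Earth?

Proper time Δt₀ = 14.0 seconds
γ = 1/√(1 - 0.664²) = 1.337
Δt = γΔt₀ = 1.337 × 14.0 = 18.72 seconds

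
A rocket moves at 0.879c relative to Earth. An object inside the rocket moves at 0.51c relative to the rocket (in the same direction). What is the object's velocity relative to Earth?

u = (u' + v)/(1 + u'v/c²)
Numerator: 0.51 + 0.879 = 1.389
Denominator: 1 + 0.44829 = 1.44829
u = 1.389/1.44829 = 0.9591c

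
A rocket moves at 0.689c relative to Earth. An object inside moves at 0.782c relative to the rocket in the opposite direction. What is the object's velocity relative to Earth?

Object's velocity in rocket frame is u' = -0.782c
u = (u' + v)/(1 + u'v/c²) = (v - 0.782)/(1 - 0.782·v/c²)
Numerator: 0.689 - 0.782 = -0.093
Denominator: 1 - 0.538798 = 0.461202
u = -0.093/0.461202 = -0.2016c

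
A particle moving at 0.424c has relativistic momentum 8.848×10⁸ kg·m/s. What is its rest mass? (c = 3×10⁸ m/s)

γ = 1/√(1 - 0.424²) = 1.1042
v = 0.424 × 3×10⁸ = 1.272×10⁸ m/s
m = p/(γv) = 8.848×10⁸/(1.1042 × 1.272×10⁸) = 6.300 kg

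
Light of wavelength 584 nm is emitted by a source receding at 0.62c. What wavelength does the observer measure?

β = 0.62
Wavelength Doppler factor = √(1.62/0.38) = √(4.263) = 2.065
λ_obs = 584 × 2.065 = 1206 nm (redshift)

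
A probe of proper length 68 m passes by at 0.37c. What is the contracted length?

Proper length L₀ = 68 m
γ = 1/√(1 - 0.37²) = 1.0764
L = L₀/γ = 68/1.0764 = 63.17 m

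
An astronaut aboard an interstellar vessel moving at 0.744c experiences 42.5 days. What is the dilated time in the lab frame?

Proper time Δt₀ = 42.5 days
γ = 1/√(1 - 0.744²) = 1.4966
Δt = γΔt₀ = 1.4966 × 42.5 = 63.61 days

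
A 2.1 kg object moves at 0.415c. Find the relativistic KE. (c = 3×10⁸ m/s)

γ = 1/√(1 - 0.415²) = 1.09912
γ - 1 = 0.09912
KE = (γ-1)mc² = 0.09912 × 2.1 × (3×10⁸)² = 1.873×10¹⁶ J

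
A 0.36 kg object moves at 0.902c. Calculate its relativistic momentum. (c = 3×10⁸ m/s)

γ = 1/√(1 - 0.902²) = 2.316
v = 0.902 × 3×10⁸ = 2.706×10⁸ m/s
p = γmv = 2.316 × 0.36 × 2.706×10⁸ = 2.256×10⁸ kg·m/s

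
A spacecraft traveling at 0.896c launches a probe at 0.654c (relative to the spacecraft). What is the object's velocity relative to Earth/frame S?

u = (u' + v)/(1 + u'v/c²)
Numerator: 0.654 + 0.896 = 1.55
Denominator: 1 + 0.585984 = 1.585984
u = 1.55/1.585984 = 0.9773c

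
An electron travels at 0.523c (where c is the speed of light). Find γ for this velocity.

v/c = 0.523, so (v/c)² = 0.273529
1 - (v/c)² = 0.726471
γ = 1/√(0.726471) = 1.173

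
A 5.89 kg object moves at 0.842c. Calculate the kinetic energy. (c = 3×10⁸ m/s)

γ = 1/√(1 - 0.842²) = 1.8536
γ - 1 = 0.8536
KE = (γ-1)mc² = 0.8536 × 5.89 × (3×10⁸)² = 4.525×10¹⁷ J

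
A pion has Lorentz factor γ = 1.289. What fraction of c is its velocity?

From γ = 1/√(1 - v²/c²):
1/γ² = 1/1.289² = 0.6019
v²/c² = 1 - 0.6019 = 0.3981
v/c = √(0.3981) = 0.6310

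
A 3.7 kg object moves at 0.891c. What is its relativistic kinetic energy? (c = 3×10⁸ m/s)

γ = 1/√(1 - 0.891²) = 2.2026
γ - 1 = 1.2026
KE = (γ-1)mc² = 1.2026 × 3.7 × (3×10⁸)² = 4.005×10¹⁷ J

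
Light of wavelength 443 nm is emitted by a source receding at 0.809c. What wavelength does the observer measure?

β = 0.809
Wavelength Doppler factor = √(1.809/0.191) = √(9.471) = 3.0775
λ_obs = 443 × 3.0775 = 1363 nm (redshift)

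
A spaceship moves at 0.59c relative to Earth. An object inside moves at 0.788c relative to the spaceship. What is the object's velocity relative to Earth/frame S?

u = (u' + v)/(1 + u'v/c²)
Numerator: 0.788 + 0.59 = 1.378
Denominator: 1 + 0.46492 = 1.46492
u = 1.378/1.46492 = 0.9407c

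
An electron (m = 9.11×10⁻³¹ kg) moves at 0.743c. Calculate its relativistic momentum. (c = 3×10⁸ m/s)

γ = 1/√(1 - 0.743²) = 1.494
v = 0.743 × 3×10⁸ = 2.229×10⁸ m/s
p = γmv = 1.494 × 9.11×10⁻³¹ × 2.229×10⁸ = 3.034×10⁻²² kg·m/s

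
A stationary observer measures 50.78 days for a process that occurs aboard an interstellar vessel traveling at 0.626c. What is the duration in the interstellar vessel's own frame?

Dilated time Δt = 50.78 days
γ = 1/√(1 - 0.626²) = 1.2823
Δt₀ = Δt/γ = 50.78/1.2823 = 39.60 days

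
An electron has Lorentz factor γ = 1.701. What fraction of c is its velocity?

From γ = 1/√(1 - v²/c²):
1/γ² = 1/1.701² = 0.3456
v²/c² = 1 - 0.3456 = 0.6544
v/c = √(0.6544) = 0.8089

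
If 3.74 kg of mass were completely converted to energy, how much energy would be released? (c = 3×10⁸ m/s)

Using E = mc²:
c² = (3×10⁸)² = 9×10¹⁶ m²/s²
E = 3.74 × 9×10¹⁶ = 3.366×10¹⁷ J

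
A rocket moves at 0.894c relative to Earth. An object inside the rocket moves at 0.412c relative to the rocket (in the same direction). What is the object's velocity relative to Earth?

u = (u' + v)/(1 + u'v/c²)
Numerator: 0.412 + 0.894 = 1.306
Denominator: 1 + 0.368328 = 1.368328
u = 1.306/1.368328 = 0.9544c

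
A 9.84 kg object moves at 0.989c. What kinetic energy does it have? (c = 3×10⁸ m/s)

γ = 1/√(1 - 0.989²) = 6.761
γ - 1 = 5.761
KE = (γ-1)mc² = 5.761 × 9.84 × (3×10⁸)² = 5.102×10¹⁸ J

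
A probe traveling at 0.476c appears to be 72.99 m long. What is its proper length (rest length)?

Contracted length L = 72.99 m
γ = 1/√(1 - 0.476²) = 1.1371
L₀ = γL = 1.1371 × 72.99 = 83.00 m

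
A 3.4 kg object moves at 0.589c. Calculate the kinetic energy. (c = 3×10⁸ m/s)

γ = 1/√(1 - 0.589²) = 1.23742
γ - 1 = 0.23742
KE = (γ-1)mc² = 0.23742 × 3.4 × (3×10⁸)² = 7.265×10¹⁶ J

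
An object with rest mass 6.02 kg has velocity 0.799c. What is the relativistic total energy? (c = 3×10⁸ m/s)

γ = 1/√(1 - 0.799²) = 1.663
mc² = 6.02 × (3×10⁸)² = 5.418×10¹⁷ J
E = γmc² = 1.663 × 5.418×10¹⁷ = 9.010×10¹⁷ J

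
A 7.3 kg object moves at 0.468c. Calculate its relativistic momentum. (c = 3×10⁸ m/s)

γ = 1/√(1 - 0.468²) = 1.132
v = 0.468 × 3×10⁸ = 1.404×10⁸ m/s
p = γmv = 1.132 × 7.3 × 1.404×10⁸ = 1.160×10⁹ kg·m/s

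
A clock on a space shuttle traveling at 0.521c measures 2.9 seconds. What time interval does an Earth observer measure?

Proper time Δt₀ = 2.9 seconds
γ = 1/√(1 - 0.521²) = 1.1716
Δt = γΔt₀ = 1.1716 × 2.9 = 3.398 seconds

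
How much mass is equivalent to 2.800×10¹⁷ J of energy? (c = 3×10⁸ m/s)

From E = mc², we get m = E/c²
c² = (3×10⁸)² = 9×10¹⁶ m²/s²
m = 2.800×10¹⁷ / 9×10¹⁶ = 3.111 kg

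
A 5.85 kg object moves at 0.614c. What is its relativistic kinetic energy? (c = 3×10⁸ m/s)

γ = 1/√(1 - 0.614²) = 1.2669
γ - 1 = 0.2669
KE = (γ-1)mc² = 0.2669 × 5.85 × (3×10⁸)² = 1.405×10¹⁷ J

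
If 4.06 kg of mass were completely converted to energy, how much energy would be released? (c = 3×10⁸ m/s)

Using E = mc²:
c² = (3×10⁸)² = 9×10¹⁶ m²/s²
E = 4.06 × 9×10¹⁶ = 3.654×10¹⁷ J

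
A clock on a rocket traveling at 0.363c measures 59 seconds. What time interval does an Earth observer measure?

Proper time Δt₀ = 59 seconds
γ = 1/√(1 - 0.363²) = 1.0732
Δt = γΔt₀ = 1.0732 × 59 = 63.32 seconds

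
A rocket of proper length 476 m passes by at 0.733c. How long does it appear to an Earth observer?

Proper length L₀ = 476 m
γ = 1/√(1 - 0.733²) = 1.470
L = L₀/γ = 476/1.470 = 323.8 m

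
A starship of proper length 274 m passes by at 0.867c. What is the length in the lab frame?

Proper length L₀ = 274 m
γ = 1/√(1 - 0.867²) = 2.007
L = L₀/γ = 274/2.007 = 136.5 m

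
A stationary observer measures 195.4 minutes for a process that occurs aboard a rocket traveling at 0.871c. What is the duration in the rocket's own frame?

Dilated time Δt = 195.4 minutes
γ = 1/√(1 - 0.871²) = 2.0355
Δt₀ = Δt/γ = 195.4/2.0355 = 96.00 minutes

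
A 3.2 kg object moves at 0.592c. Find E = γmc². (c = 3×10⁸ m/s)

γ = 1/√(1 - 0.592²) = 1.24079
mc² = 3.2 × (3×10⁸)² = 2.880×10¹⁷ J
E = γmc² = 1.24079 × 2.880×10¹⁷ = 3.573×10¹⁷ J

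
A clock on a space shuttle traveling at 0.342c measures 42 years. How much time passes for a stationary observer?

Proper time Δt₀ = 42 years
γ = 1/√(1 - 0.342²) = 1.0642
Δt = γΔt₀ = 1.0642 × 42 = 44.70 years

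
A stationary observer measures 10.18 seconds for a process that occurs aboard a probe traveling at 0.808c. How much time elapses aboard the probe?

Dilated time Δt = 10.18 seconds
γ = 1/√(1 - 0.808²) = 1.6973
Δt₀ = Δt/γ = 10.18/1.6973 = 5.998 seconds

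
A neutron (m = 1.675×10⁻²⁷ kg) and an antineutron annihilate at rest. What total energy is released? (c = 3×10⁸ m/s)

Both particles have the same rest mass, so total mass = 2m
E = 2m·c² = 2 × 1.675×10⁻²⁷ × (3×10⁸)²
= 2 × 1.675×10⁻²⁷ × 9×10¹⁶
= 3.015×10⁻¹⁰ J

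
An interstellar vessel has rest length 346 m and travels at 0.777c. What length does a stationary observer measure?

Proper length L₀ = 346 m
γ = 1/√(1 - 0.777²) = 1.5886
L = L₀/γ = 346/1.5886 = 217.8 m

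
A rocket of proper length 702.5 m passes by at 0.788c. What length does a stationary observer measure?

Proper length L₀ = 702.5 m
γ = 1/√(1 - 0.788²) = 1.6242
L = L₀/γ = 702.5/1.6242 = 432.5 m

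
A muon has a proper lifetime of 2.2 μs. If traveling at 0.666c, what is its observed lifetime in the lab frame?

Proper lifetime τ₀ = 2.2 μs
γ = 1/√(1 - 0.666²) = 1.3406
τ = γτ₀ = 1.3406 × 2.2 μs = 2.949 μs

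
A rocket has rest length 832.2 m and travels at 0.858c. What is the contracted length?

Proper length L₀ = 832.2 m
γ = 1/√(1 - 0.858²) = 1.94685
L = L₀/γ = 832.2/1.94685 = 427.5 m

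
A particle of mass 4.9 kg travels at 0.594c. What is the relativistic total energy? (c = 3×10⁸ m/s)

γ = 1/√(1 - 0.594²) = 1.243
mc² = 4.9 × (3×10⁸)² = 4.410×10¹⁷ J
E = γmc² = 1.243 × 4.410×10¹⁷ = 5.482×10¹⁷ J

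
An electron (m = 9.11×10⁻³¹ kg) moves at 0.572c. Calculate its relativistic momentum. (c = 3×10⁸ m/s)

γ = 1/√(1 - 0.572²) = 1.219
v = 0.572 × 3×10⁸ = 1.716×10⁸ m/s
p = γmv = 1.219 × 9.11×10⁻³¹ × 1.716×10⁸ = 1.906×10⁻²² kg·m/s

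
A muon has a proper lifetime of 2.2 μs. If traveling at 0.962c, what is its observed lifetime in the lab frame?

Proper lifetime τ₀ = 2.2 μs
γ = 1/√(1 - 0.962²) = 3.6623
τ = γτ₀ = 3.6623 × 2.2 μs = 8.057 μs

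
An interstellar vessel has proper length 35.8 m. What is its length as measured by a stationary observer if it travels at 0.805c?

Proper length L₀ = 35.8 m
γ = 1/√(1 - 0.805²) = 1.6856
L = L₀/γ = 35.8/1.6856 = 21.24 m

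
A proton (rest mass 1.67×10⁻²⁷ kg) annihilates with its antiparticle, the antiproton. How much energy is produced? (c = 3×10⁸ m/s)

Both particles have the same rest mass, so total mass = 2m
E = 2m·c² = 2 × 1.67×10⁻²⁷ × (3×10⁸)²
= 2 × 1.67×10⁻²⁷ × 9×10¹⁶
= 3.006×10⁻¹⁰ J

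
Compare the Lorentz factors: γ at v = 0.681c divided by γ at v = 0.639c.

γ₁ = 1/√(1 - 0.681²) = 1.3656
γ₂ = 1/√(1 - 0.639²) = 1.3000
γ₁/γ₂ = 1.3656/1.3000 = 1.050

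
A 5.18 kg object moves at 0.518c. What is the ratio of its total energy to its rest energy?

E = γmc², E₀ = mc²
E/E₀ = γ = 1/√(1 - 0.518²) = 1.169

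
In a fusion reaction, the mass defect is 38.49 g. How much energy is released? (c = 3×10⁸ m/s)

Convert mass defect: Δm = 38.49 g = 0.03849 kg
E = Δm·c² = 0.03849 × (3×10⁸)²
= 0.03849 × 9×10¹⁶ = 3.464×10¹⁵ J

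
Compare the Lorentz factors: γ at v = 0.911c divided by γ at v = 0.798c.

γ₁ = 1/√(1 - 0.911²) = 2.4248
γ₂ = 1/√(1 - 0.798²) = 1.6593
γ₁/γ₂ = 2.4248/1.6593 = 1.461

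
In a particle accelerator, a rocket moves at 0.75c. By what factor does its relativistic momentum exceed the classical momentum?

p_rel = γmv, p_class = mv
Ratio = γ = 1/√(1 - 0.75²)
= 1/√(0.4375) = 1.512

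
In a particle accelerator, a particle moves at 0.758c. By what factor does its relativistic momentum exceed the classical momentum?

p_rel = γmv, p_class = mv
Ratio = γ = 1/√(1 - 0.758²)
= 1/√(0.425436) = 1.533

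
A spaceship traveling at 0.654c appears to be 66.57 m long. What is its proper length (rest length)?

Contracted length L = 66.57 m
γ = 1/√(1 - 0.654²) = 1.3219
L₀ = γL = 1.3219 × 66.57 = 88.00 m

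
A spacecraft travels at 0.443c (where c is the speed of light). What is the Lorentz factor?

v/c = 0.443, so (v/c)² = 0.196249
1 - (v/c)² = 0.803751
γ = 1/√(0.803751) = 1.115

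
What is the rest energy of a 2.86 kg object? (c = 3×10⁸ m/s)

c² = (3×10⁸)² = 9.000×10¹⁶ m²/s²
E₀ = mc² = 2.86 × 9.000×10¹⁶ = 2.574×10¹⁷ J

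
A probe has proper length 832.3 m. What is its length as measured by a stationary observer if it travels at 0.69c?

Proper length L₀ = 832.3 m
γ = 1/√(1 - 0.69²) = 1.3816
L = L₀/γ = 832.3/1.3816 = 602.4 m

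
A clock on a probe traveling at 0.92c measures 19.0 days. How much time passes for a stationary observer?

Proper time Δt₀ = 19.0 days
γ = 1/√(1 - 0.92²) = 2.5516
Δt = γΔt₀ = 2.5516 × 19.0 = 48.48 days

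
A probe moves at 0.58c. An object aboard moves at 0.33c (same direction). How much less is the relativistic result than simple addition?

Classical: u' + v = 0.33 + 0.58 = 0.91c
Relativistic: u = (0.33 + 0.58)/(1 + 0.1914) = 0.91/1.1914 = 0.7638c
Difference: 0.91 - 0.7638 = 0.1462c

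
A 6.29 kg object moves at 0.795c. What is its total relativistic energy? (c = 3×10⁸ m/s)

γ = 1/√(1 - 0.795²) = 1.6485
mc² = 6.29 × (3×10⁸)² = 5.661×10¹⁷ J
E = γmc² = 1.6485 × 5.661×10¹⁷ = 9.332×10¹⁷ J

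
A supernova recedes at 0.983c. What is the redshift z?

β = 0.983
(1+β)/(1-β) = 1.983/0.017 = 116.6
√(116.6) = 10.80
z = 10.80 - 1 = 9.800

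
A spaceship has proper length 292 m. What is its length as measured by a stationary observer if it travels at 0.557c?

Proper length L₀ = 292 m
γ = 1/√(1 - 0.557²) = 1.204
L = L₀/γ = 292/1.204 = 242.5 m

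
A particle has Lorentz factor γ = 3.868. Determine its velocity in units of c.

From γ = 1/√(1 - v²/c²):
1/γ² = 1/3.868² = 0.06684
v²/c² = 1 - 0.06684 = 0.9332
v/c = √(0.9332) = 0.9660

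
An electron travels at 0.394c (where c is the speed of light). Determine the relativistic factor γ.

v/c = 0.394, so (v/c)² = 0.155236
1 - (v/c)² = 0.844764
γ = 1/√(0.844764) = 1.088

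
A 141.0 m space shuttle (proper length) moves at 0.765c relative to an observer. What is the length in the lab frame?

Proper length L₀ = 141.0 m
γ = 1/√(1 - 0.765²) = 1.5527
L = L₀/γ = 141.0/1.5527 = 90.81 m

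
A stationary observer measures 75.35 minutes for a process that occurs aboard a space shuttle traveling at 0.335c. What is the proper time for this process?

Dilated time Δt = 75.35 minutes
γ = 1/√(1 - 0.335²) = 1.0613
Δt₀ = Δt/γ = 75.35/1.0613 = 71.00 minutes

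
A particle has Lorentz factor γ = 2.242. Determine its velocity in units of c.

From γ = 1/√(1 - v²/c²):
1/γ² = 1/2.242² = 0.1989
v²/c² = 1 - 0.1989 = 0.8011
v/c = √(0.8011) = 0.8950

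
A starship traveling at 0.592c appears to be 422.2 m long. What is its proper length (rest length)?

Contracted length L = 422.2 m
γ = 1/√(1 - 0.592²) = 1.2408
L₀ = γL = 1.2408 × 422.2 = 523.9 m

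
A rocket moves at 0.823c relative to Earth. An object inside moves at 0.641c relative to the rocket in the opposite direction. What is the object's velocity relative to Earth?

Object's velocity in rocket frame is u' = -0.641c
u = (u' + v)/(1 + u'v/c²) = (v - 0.641)/(1 - 0.641·v/c²)
Numerator: 0.823 - 0.641 = 0.182
Denominator: 1 - 0.527543 = 0.472457
u = 0.182/0.472457 = 0.3852c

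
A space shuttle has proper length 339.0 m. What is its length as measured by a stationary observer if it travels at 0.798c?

Proper length L₀ = 339.0 m
γ = 1/√(1 - 0.798²) = 1.659
L = L₀/γ = 339.0/1.659 = 204.3 m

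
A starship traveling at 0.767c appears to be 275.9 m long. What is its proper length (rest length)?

Contracted length L = 275.9 m
γ = 1/√(1 - 0.767²) = 1.5585
L₀ = γL = 1.5585 × 275.9 = 430.0 m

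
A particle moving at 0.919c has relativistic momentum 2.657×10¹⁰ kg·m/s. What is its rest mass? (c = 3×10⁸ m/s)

γ = 1/√(1 - 0.919²) = 2.536
v = 0.919 × 3×10⁸ = 2.757×10⁸ m/s
m = p/(γv) = 2.657×10¹⁰/(2.536 × 2.757×10⁸) = 38.00 kg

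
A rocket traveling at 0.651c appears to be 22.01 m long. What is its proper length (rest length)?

Contracted length L = 22.01 m
γ = 1/√(1 - 0.651²) = 1.3174
L₀ = γL = 1.3174 × 22.01 = 29.00 m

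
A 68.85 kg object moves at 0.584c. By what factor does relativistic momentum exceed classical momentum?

p_rel = γmv, p_class = mv
Ratio = γ = 1/√(1 - 0.584²) = 1.232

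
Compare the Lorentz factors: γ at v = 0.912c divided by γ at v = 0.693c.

γ₁ = 1/√(1 - 0.912²) = 2.438
γ₂ = 1/√(1 - 0.693²) = 1.387
γ₁/γ₂ = 2.438/1.387 = 1.758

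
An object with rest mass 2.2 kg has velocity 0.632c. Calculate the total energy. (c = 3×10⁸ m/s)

γ = 1/√(1 - 0.632²) = 1.2904
mc² = 2.2 × (3×10⁸)² = 1.980×10¹⁷ J
E = γmc² = 1.2904 × 1.980×10¹⁷ = 2.555×10¹⁷ J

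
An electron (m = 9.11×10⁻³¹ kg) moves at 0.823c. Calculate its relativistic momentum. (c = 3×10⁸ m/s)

γ = 1/√(1 - 0.823²) = 1.7604
v = 0.823 × 3×10⁸ = 2.469×10⁸ m/s
p = γmv = 1.7604 × 9.11×10⁻³¹ × 2.469×10⁸ = 3.960×10⁻²² kg·m/s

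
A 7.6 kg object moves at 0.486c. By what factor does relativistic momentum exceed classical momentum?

p_rel = γmv, p_class = mv
Ratio = γ = 1/√(1 - 0.486²) = 1.144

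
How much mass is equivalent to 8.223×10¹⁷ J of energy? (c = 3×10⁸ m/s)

From E = mc², we get m = E/c²
c² = (3×10⁸)² = 9×10¹⁶ m²/s²
m = 8.223×10¹⁷ / 9×10¹⁶ = 9.137 kg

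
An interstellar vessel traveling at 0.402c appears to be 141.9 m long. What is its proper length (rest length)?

Contracted length L = 141.9 m
γ = 1/√(1 - 0.402²) = 1.092
L₀ = γL = 1.092 × 141.9 = 155.0 m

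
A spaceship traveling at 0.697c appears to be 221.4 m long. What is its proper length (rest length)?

Contracted length L = 221.4 m
γ = 1/√(1 - 0.697²) = 1.3946
L₀ = γL = 1.3946 × 221.4 = 308.8 m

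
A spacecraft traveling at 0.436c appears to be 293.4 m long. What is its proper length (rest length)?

Contracted length L = 293.4 m
γ = 1/√(1 - 0.436²) = 1.111
L₀ = γL = 1.111 × 293.4 = 326.0 m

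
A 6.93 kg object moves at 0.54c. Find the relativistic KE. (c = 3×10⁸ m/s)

γ = 1/√(1 - 0.54²) = 1.1881
γ - 1 = 0.1881
KE = (γ-1)mc² = 0.1881 × 6.93 × (3×10⁸)² = 1.173×10¹⁷ J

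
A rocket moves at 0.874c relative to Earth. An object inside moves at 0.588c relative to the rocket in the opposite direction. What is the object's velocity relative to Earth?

Object's velocity in rocket frame is u' = -0.588c
u = (u' + v)/(1 + u'v/c²) = (v - 0.588)/(1 - 0.588·v/c²)
Numerator: 0.874 - 0.588 = 0.286
Denominator: 1 - 0.513912 = 0.486088
u = 0.286/0.486088 = 0.5884c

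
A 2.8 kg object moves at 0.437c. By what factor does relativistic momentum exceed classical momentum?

p_rel = γmv, p_class = mv
Ratio = γ = 1/√(1 - 0.437²) = 1.112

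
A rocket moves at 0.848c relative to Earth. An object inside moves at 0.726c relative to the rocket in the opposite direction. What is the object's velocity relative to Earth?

Object's velocity in rocket frame is u' = -0.726c
u = (u' + v)/(1 + u'v/c²) = (v - 0.726)/(1 - 0.726·v/c²)
Numerator: 0.848 - 0.726 = 0.122
Denominator: 1 - 0.615648 = 0.384352
u = 0.122/0.384352 = 0.3174c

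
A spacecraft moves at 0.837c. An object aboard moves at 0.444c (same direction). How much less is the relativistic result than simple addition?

Classical: u' + v = 0.444 + 0.837 = 1.281c
Relativistic: u = (0.444 + 0.837)/(1 + 0.371628) = 1.281/1.371628 = 0.9339c
Difference: 1.281 - 0.9339 = 0.3471c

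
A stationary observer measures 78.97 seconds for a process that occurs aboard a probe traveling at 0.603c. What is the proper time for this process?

Dilated time Δt = 78.97 seconds
γ = 1/√(1 - 0.603²) = 1.2535
Δt₀ = Δt/γ = 78.97/1.2535 = 63.00 seconds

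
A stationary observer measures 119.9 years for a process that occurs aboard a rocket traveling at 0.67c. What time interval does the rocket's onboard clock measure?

Dilated time Δt = 119.9 years
γ = 1/√(1 - 0.67²) = 1.347
Δt₀ = Δt/γ = 119.9/1.347 = 89.01 years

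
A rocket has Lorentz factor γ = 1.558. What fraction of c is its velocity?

From γ = 1/√(1 - v²/c²):
1/γ² = 1/1.558² = 0.4120
v²/c² = 1 - 0.4120 = 0.5880
v/c = √(0.5880) = 0.7668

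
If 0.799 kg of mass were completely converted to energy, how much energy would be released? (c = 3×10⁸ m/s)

Using E = mc²:
c² = (3×10⁸)² = 9×10¹⁶ m²/s²
E = 0.799 × 9×10¹⁶ = 7.191×10¹⁶ J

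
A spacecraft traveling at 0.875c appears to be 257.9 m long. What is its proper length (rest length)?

Contracted length L = 257.9 m
γ = 1/√(1 - 0.875²) = 2.0656
L₀ = γL = 2.0656 × 257.9 = 532.7 m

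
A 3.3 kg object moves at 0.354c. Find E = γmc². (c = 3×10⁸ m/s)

γ = 1/√(1 - 0.354²) = 1.0692
mc² = 3.3 × (3×10⁸)² = 2.970×10¹⁷ J
E = γmc² = 1.0692 × 2.970×10¹⁷ = 3.176×10¹⁷ J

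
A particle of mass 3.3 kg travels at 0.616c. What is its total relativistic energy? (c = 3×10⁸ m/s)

γ = 1/√(1 - 0.616²) = 1.2694
mc² = 3.3 × (3×10⁸)² = 2.970×10¹⁷ J
E = γmc² = 1.2694 × 2.970×10¹⁷ = 3.770×10¹⁷ J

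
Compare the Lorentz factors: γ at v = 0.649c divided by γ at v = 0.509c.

γ₁ = 1/√(1 - 0.649²) = 1.314
γ₂ = 1/√(1 - 0.509²) = 1.162
γ₁/γ₂ = 1.314/1.162 = 1.131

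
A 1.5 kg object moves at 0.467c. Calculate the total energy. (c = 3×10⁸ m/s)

γ = 1/√(1 - 0.467²) = 1.131
mc² = 1.5 × (3×10⁸)² = 1.350×10¹⁷ J
E = γmc² = 1.131 × 1.350×10¹⁷ = 1.527×10¹⁷ J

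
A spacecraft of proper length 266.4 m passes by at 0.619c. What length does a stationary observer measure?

Proper length L₀ = 266.4 m
γ = 1/√(1 - 0.619²) = 1.2733
L = L₀/γ = 266.4/1.2733 = 209.2 m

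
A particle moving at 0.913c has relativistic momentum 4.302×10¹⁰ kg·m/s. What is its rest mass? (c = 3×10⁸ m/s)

γ = 1/√(1 - 0.913²) = 2.451
v = 0.913 × 3×10⁸ = 2.739×10⁸ m/s
m = p/(γv) = 4.302×10¹⁰/(2.451 × 2.739×10⁸) = 64.08 kg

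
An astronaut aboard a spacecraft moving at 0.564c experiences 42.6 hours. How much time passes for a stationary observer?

Proper time Δt₀ = 42.6 hours
γ = 1/√(1 - 0.564²) = 1.211
Δt = γΔt₀ = 1.211 × 42.6 = 51.59 hours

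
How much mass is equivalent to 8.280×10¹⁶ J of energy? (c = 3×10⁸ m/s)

From E = mc², we get m = E/c²
c² = (3×10⁸)² = 9×10¹⁶ m²/s²
m = 8.280×10¹⁶ / 9×10¹⁶ = 0.9200 kg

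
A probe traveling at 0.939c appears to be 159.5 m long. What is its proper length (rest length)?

Contracted length L = 159.5 m
γ = 1/√(1 - 0.939²) = 2.908
L₀ = γL = 2.908 × 159.5 = 463.8 m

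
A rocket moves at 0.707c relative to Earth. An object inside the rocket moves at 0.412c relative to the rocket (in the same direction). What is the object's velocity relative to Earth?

u = (u' + v)/(1 + u'v/c²)
Numerator: 0.412 + 0.707 = 1.119
Denominator: 1 + 0.291284 = 1.291284
u = 1.119/1.291284 = 0.8666c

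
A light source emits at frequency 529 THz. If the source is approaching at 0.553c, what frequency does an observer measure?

β = v/c = 0.553
(1+β)/(1-β) = 1.553/0.447 = 3.474
Doppler factor = √(3.474) = 1.8639
f_obs = 529 × 1.8639 = 986.0 THz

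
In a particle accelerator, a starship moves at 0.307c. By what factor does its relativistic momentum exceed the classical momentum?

p_rel = γmv, p_class = mv
Ratio = γ = 1/√(1 - 0.307²)
= 1/√(0.905751) = 1.051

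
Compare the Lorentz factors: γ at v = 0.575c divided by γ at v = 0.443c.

γ₁ = 1/√(1 - 0.575²) = 1.222
γ₂ = 1/√(1 - 0.443²) = 1.115
γ₁/γ₂ = 1.222/1.115 = 1.096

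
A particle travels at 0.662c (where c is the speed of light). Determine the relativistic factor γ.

v/c = 0.662, so (v/c)² = 0.438244
1 - (v/c)² = 0.561756
γ = 1/√(0.561756) = 1.334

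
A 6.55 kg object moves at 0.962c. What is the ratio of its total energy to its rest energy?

E = γmc², E₀ = mc²
E/E₀ = γ = 1/√(1 - 0.962²) = 3.662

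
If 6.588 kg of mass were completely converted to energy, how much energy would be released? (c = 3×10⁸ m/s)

Using E = mc²:
c² = (3×10⁸)² = 9×10¹⁶ m²/s²
E = 6.588 × 9×10¹⁶ = 5.929×10¹⁷ J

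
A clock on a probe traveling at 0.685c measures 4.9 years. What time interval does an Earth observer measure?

Proper time Δt₀ = 4.9 years
γ = 1/√(1 - 0.685²) = 1.3726
Δt = γΔt₀ = 1.3726 × 4.9 = 6.726 years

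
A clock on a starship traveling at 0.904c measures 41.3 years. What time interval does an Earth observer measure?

Proper time Δt₀ = 41.3 years
γ = 1/√(1 - 0.904²) = 2.339
Δt = γΔt₀ = 2.339 × 41.3 = 96.60 years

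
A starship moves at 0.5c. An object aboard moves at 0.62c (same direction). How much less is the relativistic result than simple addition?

Classical: u' + v = 0.62 + 0.5 = 1.12c
Relativistic: u = (0.62 + 0.5)/(1 + 0.31) = 1.12/1.31 = 0.8550c
Difference: 1.12 - 0.8550 = 0.2650c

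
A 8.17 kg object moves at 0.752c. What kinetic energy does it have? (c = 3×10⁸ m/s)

γ = 1/√(1 - 0.752²) = 1.5171
γ - 1 = 0.5171
KE = (γ-1)mc² = 0.5171 × 8.17 × (3×10⁸)² = 3.802×10¹⁷ J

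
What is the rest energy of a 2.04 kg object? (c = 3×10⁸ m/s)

c² = (3×10⁸)² = 9.000×10¹⁶ m²/s²
E₀ = mc² = 2.04 × 9.000×10¹⁶ = 1.836×10¹⁷ J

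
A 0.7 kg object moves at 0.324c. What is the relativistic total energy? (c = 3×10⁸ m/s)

γ = 1/√(1 - 0.324²) = 1.057
mc² = 0.7 × (3×10⁸)² = 6.300×10¹⁶ J
E = γmc² = 1.057 × 6.300×10¹⁶ = 6.659×10¹⁶ J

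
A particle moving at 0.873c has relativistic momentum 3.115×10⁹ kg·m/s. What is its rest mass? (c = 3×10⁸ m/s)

γ = 1/√(1 - 0.873²) = 2.0504
v = 0.873 × 3×10⁸ = 2.619×10⁸ m/s
m = p/(γv) = 3.115×10⁹/(2.0504 × 2.619×10⁸) = 5.801 kg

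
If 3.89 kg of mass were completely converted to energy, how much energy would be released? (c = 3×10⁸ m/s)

Using E = mc²:
c² = (3×10⁸)² = 9×10¹⁶ m²/s²
E = 3.89 × 9×10¹⁶ = 3.501×10¹⁷ J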